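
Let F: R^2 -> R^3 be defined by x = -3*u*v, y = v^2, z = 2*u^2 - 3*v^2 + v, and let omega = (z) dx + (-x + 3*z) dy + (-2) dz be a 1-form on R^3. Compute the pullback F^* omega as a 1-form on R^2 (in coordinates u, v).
F^* omega = (-6*u^2*v - 8*u + 9*v^3 - 3*v^2) du + (-6*u^3 + 12*u^2*v + 15*u*v^2 - 3*u*v - 18*v^3 + 6*v^2 + 12*v - 2) dv

Using F^*(f dg) = (f ∘ F) d(g ∘ F), substitute each coordinate x_i by F_i(u, v) in f_i, and replace dx_i by d F_i = (∂F_i/∂u) du + (∂F_i/∂v) dv.
  For the x component: f_1(F) = 2*u^2 - 3*v^2 + v; d F_1 = (-3*v) du + (-3*u) dv
  For the y component: f_2(F) = 6*u^2 + 3*u*v - 9*v^2 + 3*v; d F_2 = (0) du + (2*v) dv
  For the z component: f_3(F) = -2; d F_3 = (4*u) du + (1 - 6*v) dv
Combining and collecting du, dv coefficients:
  coeff of du: -6*u^2*v - 8*u + 9*v^3 - 3*v^2
  coeff of dv: -6*u^3 + 12*u^2*v + 15*u*v^2 - 3*u*v - 18*v^3 + 6*v^2 + 12*v - 2
F^* omega = (-6*u^2*v - 8*u + 9*v^3 - 3*v^2) du + (-6*u^3 + 12*u^2*v + 15*u*v^2 - 3*u*v - 18*v^3 + 6*v^2 + 12*v - 2) dv.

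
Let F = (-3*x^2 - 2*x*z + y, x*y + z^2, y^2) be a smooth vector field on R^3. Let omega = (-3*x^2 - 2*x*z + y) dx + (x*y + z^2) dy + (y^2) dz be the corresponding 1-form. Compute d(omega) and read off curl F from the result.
d(omega) = (2*y - 2*z) dy ∧ dz + (-2*x) dz ∧ dx + (y - 1) dx ∧ dy; curl F = (2*y - 2*z, -2*x, y - 1)

d omega = sum_{i<j} (∂f_j/∂x_i - ∂f_i/∂x_j) dx_i ∧ dx_j. Under the identification (dy ∧ dz, dz ∧ dx, dx ∧ dy) ↔ (e_x, e_y, e_z), the coefficients are exactly the components of curl F. Compute:
  ∂R/∂y - ∂Q/∂z = (2*y) - (2*z) = 2*y - 2*z
  ∂P/∂z - ∂R/∂x = (-2*x) - (0) = -2*x
  ∂Q/∂x - ∂P/∂y = (y) - (1) = y - 1.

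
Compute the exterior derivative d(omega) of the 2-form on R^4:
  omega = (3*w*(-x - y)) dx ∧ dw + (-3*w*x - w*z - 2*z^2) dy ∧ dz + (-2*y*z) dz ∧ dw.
d(omega) = (3*w) dx ∧ dy ∧ dw + (-3*w) dx ∧ dy ∧ dz + (-3*x - 3*z) dy ∧ dz ∧ dw

For a 2-form omega = sum_{i<j} g_{ij} dx_i ∧ dx_j, the exterior derivative is
  d(omega) = sum_{i<j} d(g_{ij}) ∧ dx_i ∧ dx_j = sum_{i<j, k} (∂g_{ij}/∂x_k) dx_k ∧ dx_i ∧ dx_j.
Expand each term, using dx_k ∧ dx_i ∧ dx_j = sgn(permutation) dx_{(a)} ∧ dx_{(b)} ∧ dx_{(c)} with (a < b < c) sorted:
  d(3*w*(-x - y)) includes (∂/∂y)(3*w*(-x - y)) dy = (-3*w) dy, which multiplied by dx ∧ dw gives (3*w) dx ∧ dy ∧ dw
  d(-3*w*x - w*z - 2*z^2) includes (∂/∂x)(-3*w*x - w*z - 2*z^2) dx = (-3*w) dx, which multiplied by dy ∧ dz gives (-3*w) dx ∧ dy ∧ dz
  d(-3*w*x - w*z - 2*z^2) includes (∂/∂w)(-3*w*x - w*z - 2*z^2) dw = (-3*x - z) dw, which multiplied by dy ∧ dz gives (-3*x - z) dy ∧ dz ∧ dw
  d(-2*y*z) includes (∂/∂y)(-2*y*z) dy = (-2*z) dy, which multiplied by dz ∧ dw gives (-2*z) dy ∧ dz ∧ dw
Collecting like 3-forms: d(omega) = (3*w) dx ∧ dy ∧ dw + (-3*w) dx ∧ dy ∧ dz + (-3*x - 3*z) dy ∧ dz ∧ dw.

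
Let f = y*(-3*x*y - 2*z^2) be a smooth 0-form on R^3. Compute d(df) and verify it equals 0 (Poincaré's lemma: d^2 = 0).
d(df) = 0

Step 1: df = sum_i (∂f/∂x_i) dx_i = (-3*y^2) dx + (-6*x*y - 2*z^2) dy + (-4*y*z) dz.
Step 2: Apply d again. Using the 1-form formula, the coefficient of dx ∧ dy in d(df) is ∂^2 f/∂x ∂y - ∂^2 f/∂y ∂x = (-6*y) - (-6*y) = 0 (equality of mixed partials for smooth f).
Similarly for dx ∧ dz and dy ∧ dz — all coefficients vanish. So d(df) = 0.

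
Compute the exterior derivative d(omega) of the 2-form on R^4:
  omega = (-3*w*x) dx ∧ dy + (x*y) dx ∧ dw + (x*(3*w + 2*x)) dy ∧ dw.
d(omega) = (3*w) dx ∧ dy ∧ dw

For a 2-form omega = sum_{i<j} g_{ij} dx_i ∧ dx_j, the exterior derivative is
  d(omega) = sum_{i<j} d(g_{ij}) ∧ dx_i ∧ dx_j = sum_{i<j, k} (∂g_{ij}/∂x_k) dx_k ∧ dx_i ∧ dx_j.
Expand each term, using dx_k ∧ dx_i ∧ dx_j = sgn(permutation) dx_{(a)} ∧ dx_{(b)} ∧ dx_{(c)} with (a < b < c) sorted:
  d(-3*w*x) includes (∂/∂w)(-3*w*x) dw = (-3*x) dw, which multiplied by dx ∧ dy gives (-3*x) dx ∧ dy ∧ dw
  d(x*y) includes (∂/∂y)(x*y) dy = (x) dy, which multiplied by dx ∧ dw gives (-x) dx ∧ dy ∧ dw
  d(x*(3*w + 2*x)) includes (∂/∂x)(x*(3*w + 2*x)) dx = (3*w + 4*x) dx, which multiplied by dy ∧ dw gives (3*w + 4*x) dx ∧ dy ∧ dw
Collecting like 3-forms: d(omega) = (3*w) dx ∧ dy ∧ dw.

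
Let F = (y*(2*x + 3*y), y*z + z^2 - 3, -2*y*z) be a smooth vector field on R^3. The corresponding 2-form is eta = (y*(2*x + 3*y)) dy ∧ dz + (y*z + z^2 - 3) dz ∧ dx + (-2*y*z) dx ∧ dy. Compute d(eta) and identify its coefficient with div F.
d(eta) = (z) dx ∧ dy ∧ dz; div F = z

For a 2-form in R^3 of the form above, applying d gives a 3-form with coefficient ∂P/∂x + ∂Q/∂y + ∂R/∂z:
  ∂P/∂x = 2*y
  ∂Q/∂y = z
  ∂R/∂z = -2*y
Sum = z, which is exactly div F.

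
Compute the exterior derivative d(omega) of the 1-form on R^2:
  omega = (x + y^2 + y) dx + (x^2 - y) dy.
d(omega) = (2*x - 2*y - 1) dx ∧ dy

For a 1-form omega = sum_i f_i dx_i, the exterior derivative is
  d(omega) = sum_{i < j} (∂f_j/∂x_i - ∂f_i/∂x_j) dx_i ∧ dx_j.
  coefficient of dx ∧ dy: ∂f_2/∂x - ∂f_1/∂y = ∂(x^2 - y)/∂x - ∂(x + y^2 + y)/∂y = 2*x - 2*y - 1
Assembling: d(omega) = (2*x - 2*y - 1) dx ∧ dy.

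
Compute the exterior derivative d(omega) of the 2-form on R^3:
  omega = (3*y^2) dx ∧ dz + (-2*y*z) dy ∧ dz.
d(omega) = (-6*y) dx ∧ dy ∧ dz

For a 2-form omega = sum_{i<j} g_{ij} dx_i ∧ dx_j, the exterior derivative is
  d(omega) = sum_{i<j} d(g_{ij}) ∧ dx_i ∧ dx_j = sum_{i<j, k} (∂g_{ij}/∂x_k) dx_k ∧ dx_i ∧ dx_j.
Expand each term, using dx_k ∧ dx_i ∧ dx_j = sgn(permutation) dx_{(a)} ∧ dx_{(b)} ∧ dx_{(c)} with (a < b < c) sorted:
  d(3*y^2) includes (∂/∂y)(3*y^2) dy = (6*y) dy, which multiplied by dx ∧ dz gives (-6*y) dx ∧ dy ∧ dz
Collecting like 3-forms: d(omega) = (-6*y) dx ∧ dy ∧ dz.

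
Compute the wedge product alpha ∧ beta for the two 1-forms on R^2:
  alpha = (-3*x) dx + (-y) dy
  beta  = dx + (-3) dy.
alpha ∧ beta = (9*x + y) dx ∧ dy

Distribute the wedge, using dx_i ∧ dx_j = -dx_j ∧ dx_i and dx_i ∧ dx_i = 0. For each pair (i, j) with i < j, the coefficient of dx_i ∧ dx_j in alpha ∧ beta is (alpha_i * beta_j - alpha_j * beta_i). Collecting: alpha ∧ beta = (9*x + y) dx ∧ dy.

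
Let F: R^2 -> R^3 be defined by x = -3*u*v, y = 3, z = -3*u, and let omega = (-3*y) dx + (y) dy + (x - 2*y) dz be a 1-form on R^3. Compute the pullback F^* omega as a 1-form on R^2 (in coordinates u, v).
F^* omega = (9*u*v + 27*v + 18) du + (27*u) dv

Using F^*(f dg) = (f ∘ F) d(g ∘ F), substitute each coordinate x_i by F_i(u, v) in f_i, and replace dx_i by d F_i = (∂F_i/∂u) du + (∂F_i/∂v) dv.
  For the x component: f_1(F) = -9; d F_1 = (-3*v) du + (-3*u) dv
  For the y component: f_2(F) = 3; d F_2 = (0) du + (0) dv
  For the z component: f_3(F) = -3*u*v - 6; d F_3 = (-3) du + (0) dv
Combining and collecting du, dv coefficients:
  coeff of du: 9*u*v + 27*v + 18
  coeff of dv: 27*u
F^* omega = (9*u*v + 27*v + 18) du + (27*u) dv.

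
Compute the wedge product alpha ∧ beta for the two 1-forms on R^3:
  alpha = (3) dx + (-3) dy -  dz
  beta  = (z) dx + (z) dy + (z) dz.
alpha ∧ beta = (6*z) dx ∧ dy + (4*z) dx ∧ dz + (-2*z) dy ∧ dz

Distribute the wedge, using dx_i ∧ dx_j = -dx_j ∧ dx_i and dx_i ∧ dx_i = 0. For each pair (i, j) with i < j, the coefficient of dx_i ∧ dx_j in alpha ∧ beta is (alpha_i * beta_j - alpha_j * beta_i). Collecting: alpha ∧ beta = (6*z) dx ∧ dy + (4*z) dx ∧ dz + (-2*z) dy ∧ dz.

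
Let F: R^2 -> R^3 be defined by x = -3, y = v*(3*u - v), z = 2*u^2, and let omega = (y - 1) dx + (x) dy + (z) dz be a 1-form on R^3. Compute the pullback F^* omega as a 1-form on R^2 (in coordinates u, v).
F^* omega = (8*u^3 - 9*v) du + (-9*u + 6*v) dv

Using F^*(f dg) = (f ∘ F) d(g ∘ F), substitute each coordinate x_i by F_i(u, v) in f_i, and replace dx_i by d F_i = (∂F_i/∂u) du + (∂F_i/∂v) dv.
  For the x component: f_1(F) = 3*u*v - v^2 - 1; d F_1 = (0) du + (0) dv
  For the y component: f_2(F) = -3; d F_2 = (3*v) du + (3*u - 2*v) dv
  For the z component: f_3(F) = 2*u^2; d F_3 = (4*u) du + (0) dv
Combining and collecting du, dv coefficients:
  coeff of du: 8*u^3 - 9*v
  coeff of dv: -9*u + 6*v
F^* omega = (8*u^3 - 9*v) du + (-9*u + 6*v) dv.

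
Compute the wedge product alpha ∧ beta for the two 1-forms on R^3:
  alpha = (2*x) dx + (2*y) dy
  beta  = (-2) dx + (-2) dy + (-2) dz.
alpha ∧ beta = (-4*x + 4*y) dx ∧ dy + (-4*x) dx ∧ dz + (-4*y) dy ∧ dz

Distribute the wedge, using dx_i ∧ dx_j = -dx_j ∧ dx_i and dx_i ∧ dx_i = 0. For each pair (i, j) with i < j, the coefficient of dx_i ∧ dx_j in alpha ∧ beta is (alpha_i * beta_j - alpha_j * beta_i). Collecting: alpha ∧ beta = (-4*x + 4*y) dx ∧ dy + (-4*x) dx ∧ dz + (-4*y) dy ∧ dz.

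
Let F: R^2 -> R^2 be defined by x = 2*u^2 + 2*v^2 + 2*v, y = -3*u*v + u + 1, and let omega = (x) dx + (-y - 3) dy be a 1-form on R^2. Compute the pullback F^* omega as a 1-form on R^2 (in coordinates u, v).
F^* omega = (8*u^3 - u*v^2 + 14*u*v - u + 12*v - 4) du + (-u^2*v + 7*u^2 + 12*u + 8*v^3 + 12*v^2 + 4*v) dv

Using F^*(f dg) = (f ∘ F) d(g ∘ F), substitute each coordinate x_i by F_i(u, v) in f_i, and replace dx_i by d F_i = (∂F_i/∂u) du + (∂F_i/∂v) dv.
  For the x component: f_1(F) = 2*u^2 + 2*v^2 + 2*v; d F_1 = (4*u) du + (4*v + 2) dv
  For the y component: f_2(F) = 3*u*v - u - 4; d F_2 = (1 - 3*v) du + (-3*u) dv
Combining and collecting du, dv coefficients:
  coeff of du: 8*u^3 - u*v^2 + 14*u*v - u + 12*v - 4
  coeff of dv: -u^2*v + 7*u^2 + 12*u + 8*v^3 + 12*v^2 + 4*v
F^* omega = (8*u^3 - u*v^2 + 14*u*v - u + 12*v - 4) du + (-u^2*v + 7*u^2 + 12*u + 8*v^3 + 12*v^2 + 4*v) dv.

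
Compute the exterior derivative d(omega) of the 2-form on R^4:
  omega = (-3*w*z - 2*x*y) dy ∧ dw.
d(omega) = (-2*y) dx ∧ dy ∧ dw + (3*w) dy ∧ dz ∧ dw

For a 2-form omega = sum_{i<j} g_{ij} dx_i ∧ dx_j, the exterior derivative is
  d(omega) = sum_{i<j} d(g_{ij}) ∧ dx_i ∧ dx_j = sum_{i<j, k} (∂g_{ij}/∂x_k) dx_k ∧ dx_i ∧ dx_j.
Expand each term, using dx_k ∧ dx_i ∧ dx_j = sgn(permutation) dx_{(a)} ∧ dx_{(b)} ∧ dx_{(c)} with (a < b < c) sorted:
  d(-3*w*z - 2*x*y) includes (∂/∂x)(-3*w*z - 2*x*y) dx = (-2*y) dx, which multiplied by dy ∧ dw gives (-2*y) dx ∧ dy ∧ dw
  d(-3*w*z - 2*x*y) includes (∂/∂z)(-3*w*z - 2*x*y) dz = (-3*w) dz, which multiplied by dy ∧ dw gives (3*w) dy ∧ dz ∧ dw
Collecting like 3-forms: d(omega) = (-2*y) dx ∧ dy ∧ dw + (3*w) dy ∧ dz ∧ dw.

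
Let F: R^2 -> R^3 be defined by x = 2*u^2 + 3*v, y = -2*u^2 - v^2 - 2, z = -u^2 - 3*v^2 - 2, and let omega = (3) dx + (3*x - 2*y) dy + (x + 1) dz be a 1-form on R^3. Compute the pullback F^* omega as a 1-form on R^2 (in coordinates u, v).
F^* omega = (2*u*(-22*u^2 - 4*v^2 - 21*v - 3)) du + (-32*u^2*v - 4*v^3 - 36*v^2 - 14*v + 9) dv

Using F^*(f dg) = (f ∘ F) d(g ∘ F), substitute each coordinate x_i by F_i(u, v) in f_i, and replace dx_i by d F_i = (∂F_i/∂u) du + (∂F_i/∂v) dv.
  For the x component: f_1(F) = 3; d F_1 = (4*u) du + (3) dv
  For the y component: f_2(F) = 10*u^2 + 2*v^2 + 9*v + 4; d F_2 = (-4*u) du + (-2*v) dv
  For the z component: f_3(F) = 2*u^2 + 3*v + 1; d F_3 = (-2*u) du + (-6*v) dv
Combining and collecting du, dv coefficients:
  coeff of du: 2*u*(-22*u^2 - 4*v^2 - 21*v - 3)
  coeff of dv: -32*u^2*v - 4*v^3 - 36*v^2 - 14*v + 9
F^* omega = (2*u*(-22*u^2 - 4*v^2 - 21*v - 3)) du + (-32*u^2*v - 4*v^3 - 36*v^2 - 14*v + 9) dv.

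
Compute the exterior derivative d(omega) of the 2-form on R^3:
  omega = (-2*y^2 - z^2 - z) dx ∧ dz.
d(omega) = (4*y) dx ∧ dy ∧ dz

For a 2-form omega = sum_{i<j} g_{ij} dx_i ∧ dx_j, the exterior derivative is
  d(omega) = sum_{i<j} d(g_{ij}) ∧ dx_i ∧ dx_j = sum_{i<j, k} (∂g_{ij}/∂x_k) dx_k ∧ dx_i ∧ dx_j.
Expand each term, using dx_k ∧ dx_i ∧ dx_j = sgn(permutation) dx_{(a)} ∧ dx_{(b)} ∧ dx_{(c)} with (a < b < c) sorted:
  d(-2*y^2 - z^2 - z) includes (∂/∂y)(-2*y^2 - z^2 - z) dy = (-4*y) dy, which multiplied by dx ∧ dz gives (4*y) dx ∧ dy ∧ dz
Collecting like 3-forms: d(omega) = (4*y) dx ∧ dy ∧ dz.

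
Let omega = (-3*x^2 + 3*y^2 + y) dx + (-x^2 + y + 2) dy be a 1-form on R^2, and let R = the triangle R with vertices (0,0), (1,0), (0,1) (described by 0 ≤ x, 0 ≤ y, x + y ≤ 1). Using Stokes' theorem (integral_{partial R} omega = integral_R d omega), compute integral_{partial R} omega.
integral_(partial R) omega = -11/6

Stokes: integral_partial_R omega = integral_R d omega with d omega = (∂Q/∂x - ∂P/∂y) dx ∧ dy.
  ∂Q/∂x = -2*x
  ∂P/∂y = 6*y + 1
  integrand = ∂Q/∂x - ∂P/∂y = -2*x - 6*y - 1.
Integrating over R: integral_0^1 integral_0^{1-x} (-2*x - 6*y - 1) dy dx = -11/6.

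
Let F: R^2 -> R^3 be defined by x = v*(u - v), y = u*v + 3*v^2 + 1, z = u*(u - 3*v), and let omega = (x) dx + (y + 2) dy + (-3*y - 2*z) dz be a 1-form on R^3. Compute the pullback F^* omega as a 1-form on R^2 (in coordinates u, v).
F^* omega = (-4*u^3 + 12*u^2*v - 25*u*v^2 - 6*u + 29*v^3 + 12*v) du + (6*u^3 - 7*u^2*v + 33*u*v^2 + 12*u + 20*v^3 + 18*v) dv

Using F^*(f dg) = (f ∘ F) d(g ∘ F), substitute each coordinate x_i by F_i(u, v) in f_i, and replace dx_i by d F_i = (∂F_i/∂u) du + (∂F_i/∂v) dv.
  For the x component: f_1(F) = v*(u - v); d F_1 = (v) du + (u - 2*v) dv
  For the y component: f_2(F) = u*v + 3*v^2 + 3; d F_2 = (v) du + (u + 6*v) dv
  For the z component: f_3(F) = -2*u^2 + 3*u*v - 9*v^2 - 3; d F_3 = (2*u - 3*v) du + (-3*u) dv
Combining and collecting du, dv coefficients:
  coeff of du: -4*u^3 + 12*u^2*v - 25*u*v^2 - 6*u + 29*v^3 + 12*v
  coeff of dv: 6*u^3 - 7*u^2*v + 33*u*v^2 + 12*u + 20*v^3 + 18*v
F^* omega = (-4*u^3 + 12*u^2*v - 25*u*v^2 - 6*u + 29*v^3 + 12*v) du + (6*u^3 - 7*u^2*v + 33*u*v^2 + 12*u + 20*v^3 + 18*v) dv.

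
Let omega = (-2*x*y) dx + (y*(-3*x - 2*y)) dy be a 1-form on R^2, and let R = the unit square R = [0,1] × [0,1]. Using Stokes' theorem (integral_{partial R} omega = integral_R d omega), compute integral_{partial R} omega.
integral_(partial R) omega = -1/2

Stokes: integral_partial_R omega = integral_R d omega with d omega = (∂Q/∂x - ∂P/∂y) dx ∧ dy.
  ∂Q/∂x = -3*y
  ∂P/∂y = -2*x
  integrand = ∂Q/∂x - ∂P/∂y = 2*x - 3*y.
Integrating over R: integral_0^1 integral_0^1 (2*x - 3*y) dx dy = -1/2.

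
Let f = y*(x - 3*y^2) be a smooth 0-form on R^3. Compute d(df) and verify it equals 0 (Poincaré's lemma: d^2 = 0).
d(df) = 0

Step 1: df = sum_i (∂f/∂x_i) dx_i = (y) dx + (x - 9*y^2) dy + (0) dz.
Step 2: Apply d again. Using the 1-form formula, the coefficient of dx ∧ dy in d(df) is ∂^2 f/∂x ∂y - ∂^2 f/∂y ∂x = (1) - (1) = 0 (equality of mixed partials for smooth f).
Similarly for dx ∧ dz and dy ∧ dz — all coefficients vanish. So d(df) = 0.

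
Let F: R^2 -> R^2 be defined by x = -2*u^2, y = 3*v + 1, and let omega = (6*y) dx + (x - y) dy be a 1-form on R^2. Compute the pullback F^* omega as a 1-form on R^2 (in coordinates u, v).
F^* omega = (24*u*(-3*v - 1)) du + (-6*u^2 - 9*v - 3) dv

Using F^*(f dg) = (f ∘ F) d(g ∘ F), substitute each coordinate x_i by F_i(u, v) in f_i, and replace dx_i by d F_i = (∂F_i/∂u) du + (∂F_i/∂v) dv.
  For the x component: f_1(F) = 18*v + 6; d F_1 = (-4*u) du + (0) dv
  For the y component: f_2(F) = -2*u^2 - 3*v - 1; d F_2 = (0) du + (3) dv
Combining and collecting du, dv coefficients:
  coeff of du: 24*u*(-3*v - 1)
  coeff of dv: -6*u^2 - 9*v - 3
F^* omega = (24*u*(-3*v - 1)) du + (-6*u^2 - 9*v - 3) dv.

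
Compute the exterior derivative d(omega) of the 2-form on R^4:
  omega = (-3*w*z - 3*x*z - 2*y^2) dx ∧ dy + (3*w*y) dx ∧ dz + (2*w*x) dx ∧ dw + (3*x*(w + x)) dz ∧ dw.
d(omega) = (-6*w - 3*x) dx ∧ dy ∧ dz + (-3*z) dx ∧ dy ∧ dw + (3*w + 6*x + 3*y) dx ∧ dz ∧ dw

For a 2-form omega = sum_{i<j} g_{ij} dx_i ∧ dx_j, the exterior derivative is
  d(omega) = sum_{i<j} d(g_{ij}) ∧ dx_i ∧ dx_j = sum_{i<j, k} (∂g_{ij}/∂x_k) dx_k ∧ dx_i ∧ dx_j.
Expand each term, using dx_k ∧ dx_i ∧ dx_j = sgn(permutation) dx_{(a)} ∧ dx_{(b)} ∧ dx_{(c)} with (a < b < c) sorted:
  d(-3*w*z - 3*x*z - 2*y^2) includes (∂/∂z)(-3*w*z - 3*x*z - 2*y^2) dz = (-3*w - 3*x) dz, which multiplied by dx ∧ dy gives (-3*w - 3*x) dx ∧ dy ∧ dz
  d(-3*w*z - 3*x*z - 2*y^2) includes (∂/∂w)(-3*w*z - 3*x*z - 2*y^2) dw = (-3*z) dw, which multiplied by dx ∧ dy gives (-3*z) dx ∧ dy ∧ dw
  d(3*w*y) includes (∂/∂y)(3*w*y) dy = (3*w) dy, which multiplied by dx ∧ dz gives (-3*w) dx ∧ dy ∧ dz
  d(3*w*y) includes (∂/∂w)(3*w*y) dw = (3*y) dw, which multiplied by dx ∧ dz gives (3*y) dx ∧ dz ∧ dw
  d(3*x*(w + x)) includes (∂/∂x)(3*x*(w + x)) dx = (3*w + 6*x) dx, which multiplied by dz ∧ dw gives (3*w + 6*x) dx ∧ dz ∧ dw
Collecting like 3-forms: d(omega) = (-6*w - 3*x) dx ∧ dy ∧ dz + (-3*z) dx ∧ dy ∧ dw + (3*w + 6*x + 3*y) dx ∧ dz ∧ dw.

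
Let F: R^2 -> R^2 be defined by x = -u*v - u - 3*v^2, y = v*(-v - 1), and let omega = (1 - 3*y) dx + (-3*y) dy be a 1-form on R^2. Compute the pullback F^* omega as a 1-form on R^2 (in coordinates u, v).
F^* omega = (-3*v^3 - 6*v^2 - 4*v - 1) du + (-3*u*v^2 - 3*u*v - u - 24*v^3 - 27*v^2 - 9*v) dv

Using F^*(f dg) = (f ∘ F) d(g ∘ F), substitute each coordinate x_i by F_i(u, v) in f_i, and replace dx_i by d F_i = (∂F_i/∂u) du + (∂F_i/∂v) dv.
  For the x component: f_1(F) = 3*v^2 + 3*v + 1; d F_1 = (-v - 1) du + (-u - 6*v) dv
  For the y component: f_2(F) = 3*v*(v + 1); d F_2 = (0) du + (-2*v - 1) dv
Combining and collecting du, dv coefficients:
  coeff of du: -3*v^3 - 6*v^2 - 4*v - 1
  coeff of dv: -3*u*v^2 - 3*u*v - u - 24*v^3 - 27*v^2 - 9*v
F^* omega = (-3*v^3 - 6*v^2 - 4*v - 1) du + (-3*u*v^2 - 3*u*v - u - 24*v^3 - 27*v^2 - 9*v) dv.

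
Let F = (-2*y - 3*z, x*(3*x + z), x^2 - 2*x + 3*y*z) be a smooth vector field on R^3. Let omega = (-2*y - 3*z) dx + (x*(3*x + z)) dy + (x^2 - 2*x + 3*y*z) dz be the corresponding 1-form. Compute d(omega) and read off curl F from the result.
d(omega) = (-x + 3*z) dy ∧ dz + (-2*x - 1) dz ∧ dx + (6*x + z + 2) dx ∧ dy; curl F = (-x + 3*z, -2*x - 1, 6*x + z + 2)

d omega = sum_{i<j} (∂f_j/∂x_i - ∂f_i/∂x_j) dx_i ∧ dx_j. Under the identification (dy ∧ dz, dz ∧ dx, dx ∧ dy) ↔ (e_x, e_y, e_z), the coefficients are exactly the components of curl F. Compute:
  ∂R/∂y - ∂Q/∂z = (3*z) - (x) = -x + 3*z
  ∂P/∂z - ∂R/∂x = (-3) - (2*x - 2) = -2*x - 1
  ∂Q/∂x - ∂P/∂y = (6*x + z) - (-2) = 6*x + z + 2.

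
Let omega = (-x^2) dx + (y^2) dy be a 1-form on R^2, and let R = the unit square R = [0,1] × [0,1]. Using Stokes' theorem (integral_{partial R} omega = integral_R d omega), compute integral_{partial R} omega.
integral_(partial R) omega = 0

Stokes: integral_partial_R omega = integral_R d omega with d omega = (∂Q/∂x - ∂P/∂y) dx ∧ dy.
  ∂Q/∂x = 0
  ∂P/∂y = 0
  integrand = ∂Q/∂x - ∂P/∂y = 0.
Integrating over R: integral_0^1 integral_0^1 (0) dx dy = 0.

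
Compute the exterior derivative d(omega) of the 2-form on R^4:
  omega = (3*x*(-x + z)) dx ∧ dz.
d(omega) = 0

For a 2-form omega = sum_{i<j} g_{ij} dx_i ∧ dx_j, the exterior derivative is
  d(omega) = sum_{i<j} d(g_{ij}) ∧ dx_i ∧ dx_j = sum_{i<j, k} (∂g_{ij}/∂x_k) dx_k ∧ dx_i ∧ dx_j.
Expand each term, using dx_k ∧ dx_i ∧ dx_j = sgn(permutation) dx_{(a)} ∧ dx_{(b)} ∧ dx_{(c)} with (a < b < c) sorted:

Collecting like 3-forms: d(omega) = 0.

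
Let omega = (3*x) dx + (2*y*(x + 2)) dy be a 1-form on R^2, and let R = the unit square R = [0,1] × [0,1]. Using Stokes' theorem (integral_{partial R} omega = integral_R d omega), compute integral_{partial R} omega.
integral_(partial R) omega = 1

Stokes: integral_partial_R omega = integral_R d omega with d omega = (∂Q/∂x - ∂P/∂y) dx ∧ dy.
  ∂Q/∂x = 2*y
  ∂P/∂y = 0
  integrand = ∂Q/∂x - ∂P/∂y = 2*y.
Integrating over R: integral_0^1 integral_0^1 (2*y) dx dy = 1.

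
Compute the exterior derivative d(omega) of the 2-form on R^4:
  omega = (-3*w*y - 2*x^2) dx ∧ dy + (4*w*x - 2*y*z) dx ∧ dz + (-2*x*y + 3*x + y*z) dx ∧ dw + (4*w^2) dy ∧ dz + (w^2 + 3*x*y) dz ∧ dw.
d(omega) = (2*x - 3*y - z) dx ∧ dy ∧ dw + (2*z) dx ∧ dy ∧ dz + (4*x + 2*y) dx ∧ dz ∧ dw + (8*w + 3*x) dy ∧ dz ∧ dw

For a 2-form omega = sum_{i<j} g_{ij} dx_i ∧ dx_j, the exterior derivative is
  d(omega) = sum_{i<j} d(g_{ij}) ∧ dx_i ∧ dx_j = sum_{i<j, k} (∂g_{ij}/∂x_k) dx_k ∧ dx_i ∧ dx_j.
Expand each term, using dx_k ∧ dx_i ∧ dx_j = sgn(permutation) dx_{(a)} ∧ dx_{(b)} ∧ dx_{(c)} with (a < b < c) sorted:
  d(-3*w*y - 2*x^2) includes (∂/∂w)(-3*w*y - 2*x^2) dw = (-3*y) dw, which multiplied by dx ∧ dy gives (-3*y) dx ∧ dy ∧ dw
  d(4*w*x - 2*y*z) includes (∂/∂y)(4*w*x - 2*y*z) dy = (-2*z) dy, which multiplied by dx ∧ dz gives (2*z) dx ∧ dy ∧ dz
  d(4*w*x - 2*y*z) includes (∂/∂w)(4*w*x - 2*y*z) dw = (4*x) dw, which multiplied by dx ∧ dz gives (4*x) dx ∧ dz ∧ dw
  d(-2*x*y + 3*x + y*z) includes (∂/∂y)(-2*x*y + 3*x + y*z) dy = (-2*x + z) dy, which multiplied by dx ∧ dw gives (2*x - z) dx ∧ dy ∧ dw
  d(-2*x*y + 3*x + y*z) includes (∂/∂z)(-2*x*y + 3*x + y*z) dz = (y) dz, which multiplied by dx ∧ dw gives (-y) dx ∧ dz ∧ dw
  d(4*w^2) includes (∂/∂w)(4*w^2) dw = (8*w) dw, which multiplied by dy ∧ dz gives (8*w) dy ∧ dz ∧ dw
  d(w^2 + 3*x*y) includes (∂/∂x)(w^2 + 3*x*y) dx = (3*y) dx, which multiplied by dz ∧ dw gives (3*y) dx ∧ dz ∧ dw
  d(w^2 + 3*x*y) includes (∂/∂y)(w^2 + 3*x*y) dy = (3*x) dy, which multiplied by dz ∧ dw gives (3*x) dy ∧ dz ∧ dw
Collecting like 3-forms: d(omega) = (2*x - 3*y - z) dx ∧ dy ∧ dw + (2*z) dx ∧ dy ∧ dz + (4*x + 2*y) dx ∧ dz ∧ dw + (8*w + 3*x) dy ∧ dz ∧ dw.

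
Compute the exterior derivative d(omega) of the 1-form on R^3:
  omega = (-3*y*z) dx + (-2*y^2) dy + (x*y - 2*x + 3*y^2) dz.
d(omega) = (3*z) dx ∧ dy + (4*y - 2) dx ∧ dz + (x + 6*y) dy ∧ dz

For a 1-form omega = sum_i f_i dx_i, the exterior derivative is
  d(omega) = sum_{i < j} (∂f_j/∂x_i - ∂f_i/∂x_j) dx_i ∧ dx_j.
  coefficient of dx ∧ dy: ∂f_2/∂x - ∂f_1/∂y = ∂(-2*y^2)/∂x - ∂(-3*y*z)/∂y = 3*z
  coefficient of dx ∧ dz: ∂f_3/∂x - ∂f_1/∂z = ∂(x*y - 2*x + 3*y^2)/∂x - ∂(-3*y*z)/∂z = 4*y - 2
  coefficient of dy ∧ dz: ∂f_3/∂y - ∂f_2/∂z = ∂(x*y - 2*x + 3*y^2)/∂y - ∂(-2*y^2)/∂z = x + 6*y
Assembling: d(omega) = (3*z) dx ∧ dy + (4*y - 2) dx ∧ dz + (x + 6*y) dy ∧ dz.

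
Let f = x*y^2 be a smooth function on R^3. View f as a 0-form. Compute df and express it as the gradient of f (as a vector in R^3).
df = (y^2) dx + (2*x*y) dy + (0) dz; grad f = (y^2, 2*x*y, 0)

For a 0-form f, d f = (∂f/∂x) dx + (∂f/∂y) dy + (∂f/∂z) dz. The components of the vector representation are exactly the entries of grad f in Cartesian coordinates:
  ∂f/∂x = y^2
  ∂f/∂y = 2*x*y
  ∂f/∂z = 0.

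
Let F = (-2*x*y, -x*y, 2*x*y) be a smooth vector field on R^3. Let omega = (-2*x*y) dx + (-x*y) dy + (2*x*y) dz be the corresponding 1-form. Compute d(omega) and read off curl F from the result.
d(omega) = (2*x) dy ∧ dz + (-2*y) dz ∧ dx + (2*x - y) dx ∧ dy; curl F = (2*x, -2*y, 2*x - y)

d omega = sum_{i<j} (∂f_j/∂x_i - ∂f_i/∂x_j) dx_i ∧ dx_j. Under the identification (dy ∧ dz, dz ∧ dx, dx ∧ dy) ↔ (e_x, e_y, e_z), the coefficients are exactly the components of curl F. Compute:
  ∂R/∂y - ∂Q/∂z = (2*x) - (0) = 2*x
  ∂P/∂z - ∂R/∂x = (0) - (2*y) = -2*y
  ∂Q/∂x - ∂P/∂y = (-y) - (-2*x) = 2*x - y.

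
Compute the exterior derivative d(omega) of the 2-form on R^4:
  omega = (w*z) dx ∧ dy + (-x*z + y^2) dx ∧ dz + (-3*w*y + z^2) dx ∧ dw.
d(omega) = (w - 2*y) dx ∧ dy ∧ dz + (3*w + z) dx ∧ dy ∧ dw + (-2*z) dx ∧ dz ∧ dw

For a 2-form omega = sum_{i<j} g_{ij} dx_i ∧ dx_j, the exterior derivative is
  d(omega) = sum_{i<j} d(g_{ij}) ∧ dx_i ∧ dx_j = sum_{i<j, k} (∂g_{ij}/∂x_k) dx_k ∧ dx_i ∧ dx_j.
Expand each term, using dx_k ∧ dx_i ∧ dx_j = sgn(permutation) dx_{(a)} ∧ dx_{(b)} ∧ dx_{(c)} with (a < b < c) sorted:
  d(w*z) includes (∂/∂z)(w*z) dz = (w) dz, which multiplied by dx ∧ dy gives (w) dx ∧ dy ∧ dz
  d(w*z) includes (∂/∂w)(w*z) dw = (z) dw, which multiplied by dx ∧ dy gives (z) dx ∧ dy ∧ dw
  d(-x*z + y^2) includes (∂/∂y)(-x*z + y^2) dy = (2*y) dy, which multiplied by dx ∧ dz gives (-2*y) dx ∧ dy ∧ dz
  d(-3*w*y + z^2) includes (∂/∂y)(-3*w*y + z^2) dy = (-3*w) dy, which multiplied by dx ∧ dw gives (3*w) dx ∧ dy ∧ dw
  d(-3*w*y + z^2) includes (∂/∂z)(-3*w*y + z^2) dz = (2*z) dz, which multiplied by dx ∧ dw gives (-2*z) dx ∧ dz ∧ dw
Collecting like 3-forms: d(omega) = (w - 2*y) dx ∧ dy ∧ dz + (3*w + z) dx ∧ dy ∧ dw + (-2*z) dx ∧ dz ∧ dw.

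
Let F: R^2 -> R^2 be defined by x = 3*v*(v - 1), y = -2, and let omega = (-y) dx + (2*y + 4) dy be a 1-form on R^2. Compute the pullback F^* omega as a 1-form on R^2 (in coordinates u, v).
F^* omega = (12*v - 6) dv

Using F^*(f dg) = (f ∘ F) d(g ∘ F), substitute each coordinate x_i by F_i(u, v) in f_i, and replace dx_i by d F_i = (∂F_i/∂u) du + (∂F_i/∂v) dv.
  For the x component: f_1(F) = 2; d F_1 = (0) du + (6*v - 3) dv
  For the y component: f_2(F) = 0; d F_2 = (0) du + (0) dv
Combining and collecting du, dv coefficients:
  coeff of du: 0
  coeff of dv: 12*v - 6
F^* omega = (12*v - 6) dv.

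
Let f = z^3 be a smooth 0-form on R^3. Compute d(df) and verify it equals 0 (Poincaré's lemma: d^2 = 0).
d(df) = 0

Step 1: df = sum_i (∂f/∂x_i) dx_i = (0) dx + (0) dy + (3*z^2) dz.
Step 2: Apply d again. Using the 1-form formula, the coefficient of dx ∧ dy in d(df) is ∂^2 f/∂x ∂y - ∂^2 f/∂y ∂x = (0) - (0) = 0 (equality of mixed partials for smooth f).
Similarly for dx ∧ dz and dy ∧ dz — all coefficients vanish. So d(df) = 0.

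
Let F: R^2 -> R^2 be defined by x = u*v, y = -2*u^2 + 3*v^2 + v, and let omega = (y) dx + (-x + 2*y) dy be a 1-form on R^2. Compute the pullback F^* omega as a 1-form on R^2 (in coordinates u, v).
F^* omega = (16*u^3 + 2*u^2*v - 24*u*v^2 - 8*u*v + 3*v^3 + v^2) du + (-2*u^3 - 24*u^2*v - 4*u^2 - 3*u*v^2 + 36*v^3 + 18*v^2 + 2*v) dv

Using F^*(f dg) = (f ∘ F) d(g ∘ F), substitute each coordinate x_i by F_i(u, v) in f_i, and replace dx_i by d F_i = (∂F_i/∂u) du + (∂F_i/∂v) dv.
  For the x component: f_1(F) = -2*u^2 + 3*v^2 + v; d F_1 = (v) du + (u) dv
  For the y component: f_2(F) = -4*u^2 - u*v + 6*v^2 + 2*v; d F_2 = (-4*u) du + (6*v + 1) dv
Combining and collecting du, dv coefficients:
  coeff of du: 16*u^3 + 2*u^2*v - 24*u*v^2 - 8*u*v + 3*v^3 + v^2
  coeff of dv: -2*u^3 - 24*u^2*v - 4*u^2 - 3*u*v^2 + 36*v^3 + 18*v^2 + 2*v
F^* omega = (16*u^3 + 2*u^2*v - 24*u*v^2 - 8*u*v + 3*v^3 + v^2) du + (-2*u^3 - 24*u^2*v - 4*u^2 - 3*u*v^2 + 36*v^3 + 18*v^2 + 2*v) dv.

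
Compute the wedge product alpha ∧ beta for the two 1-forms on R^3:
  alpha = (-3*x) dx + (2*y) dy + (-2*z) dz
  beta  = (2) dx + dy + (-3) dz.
alpha ∧ beta = (-3*x - 4*y) dx ∧ dy + (9*x + 4*z) dx ∧ dz + (-6*y + 2*z) dy ∧ dz

Distribute the wedge, using dx_i ∧ dx_j = -dx_j ∧ dx_i and dx_i ∧ dx_i = 0. For each pair (i, j) with i < j, the coefficient of dx_i ∧ dx_j in alpha ∧ beta is (alpha_i * beta_j - alpha_j * beta_i). Collecting: alpha ∧ beta = (-3*x - 4*y) dx ∧ dy + (9*x + 4*z) dx ∧ dz + (-6*y + 2*z) dy ∧ dz.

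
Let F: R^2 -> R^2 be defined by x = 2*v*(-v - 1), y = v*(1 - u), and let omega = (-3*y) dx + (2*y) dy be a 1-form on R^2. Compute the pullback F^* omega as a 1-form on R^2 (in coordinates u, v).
F^* omega = (2*v^2*(u - 1)) du + (2*v*(u^2 - 6*u*v - 5*u + 6*v + 4)) dv

Using F^*(f dg) = (f ∘ F) d(g ∘ F), substitute each coordinate x_i by F_i(u, v) in f_i, and replace dx_i by d F_i = (∂F_i/∂u) du + (∂F_i/∂v) dv.
  For the x component: f_1(F) = 3*v*(u - 1); d F_1 = (0) du + (-4*v - 2) dv
  For the y component: f_2(F) = 2*v*(1 - u); d F_2 = (-v) du + (1 - u) dv
Combining and collecting du, dv coefficients:
  coeff of du: 2*v^2*(u - 1)
  coeff of dv: 2*v*(u^2 - 6*u*v - 5*u + 6*v + 4)
F^* omega = (2*v^2*(u - 1)) du + (2*v*(u^2 - 6*u*v - 5*u + 6*v + 4)) dv.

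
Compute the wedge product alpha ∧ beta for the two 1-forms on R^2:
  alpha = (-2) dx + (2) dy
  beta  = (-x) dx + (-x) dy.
alpha ∧ beta = (4*x) dx ∧ dy

Distribute the wedge, using dx_i ∧ dx_j = -dx_j ∧ dx_i and dx_i ∧ dx_i = 0. For each pair (i, j) with i < j, the coefficient of dx_i ∧ dx_j in alpha ∧ beta is (alpha_i * beta_j - alpha_j * beta_i). Collecting: alpha ∧ beta = (4*x) dx ∧ dy.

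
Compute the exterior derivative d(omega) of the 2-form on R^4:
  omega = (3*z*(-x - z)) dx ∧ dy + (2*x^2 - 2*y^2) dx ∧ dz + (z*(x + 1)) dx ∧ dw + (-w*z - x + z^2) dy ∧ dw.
d(omega) = (-3*x + 4*y - 6*z) dx ∧ dy ∧ dz + (-x - 1) dx ∧ dz ∧ dw + (-1) dx ∧ dy ∧ dw + (w - 2*z) dy ∧ dz ∧ dw

For a 2-form omega = sum_{i<j} g_{ij} dx_i ∧ dx_j, the exterior derivative is
  d(omega) = sum_{i<j} d(g_{ij}) ∧ dx_i ∧ dx_j = sum_{i<j, k} (∂g_{ij}/∂x_k) dx_k ∧ dx_i ∧ dx_j.
Expand each term, using dx_k ∧ dx_i ∧ dx_j = sgn(permutation) dx_{(a)} ∧ dx_{(b)} ∧ dx_{(c)} with (a < b < c) sorted:
  d(3*z*(-x - z)) includes (∂/∂z)(3*z*(-x - z)) dz = (-3*x - 6*z) dz, which multiplied by dx ∧ dy gives (-3*x - 6*z) dx ∧ dy ∧ dz
  d(2*x^2 - 2*y^2) includes (∂/∂y)(2*x^2 - 2*y^2) dy = (-4*y) dy, which multiplied by dx ∧ dz gives (4*y) dx ∧ dy ∧ dz
  d(z*(x + 1)) includes (∂/∂z)(z*(x + 1)) dz = (x + 1) dz, which multiplied by dx ∧ dw gives (-x - 1) dx ∧ dz ∧ dw
  d(-w*z - x + z^2) includes (∂/∂x)(-w*z - x + z^2) dx = (-1) dx, which multiplied by dy ∧ dw gives (-1) dx ∧ dy ∧ dw
  d(-w*z - x + z^2) includes (∂/∂z)(-w*z - x + z^2) dz = (-w + 2*z) dz, which multiplied by dy ∧ dw gives (w - 2*z) dy ∧ dz ∧ dw
Collecting like 3-forms: d(omega) = (-3*x + 4*y - 6*z) dx ∧ dy ∧ dz + (-x - 1) dx ∧ dz ∧ dw + (-1) dx ∧ dy ∧ dw + (w - 2*z) dy ∧ dz ∧ dw.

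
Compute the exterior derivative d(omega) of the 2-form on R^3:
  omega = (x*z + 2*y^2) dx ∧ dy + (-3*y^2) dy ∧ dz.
d(omega) = (x) dx ∧ dy ∧ dz

For a 2-form omega = sum_{i<j} g_{ij} dx_i ∧ dx_j, the exterior derivative is
  d(omega) = sum_{i<j} d(g_{ij}) ∧ dx_i ∧ dx_j = sum_{i<j, k} (∂g_{ij}/∂x_k) dx_k ∧ dx_i ∧ dx_j.
Expand each term, using dx_k ∧ dx_i ∧ dx_j = sgn(permutation) dx_{(a)} ∧ dx_{(b)} ∧ dx_{(c)} with (a < b < c) sorted:
  d(x*z + 2*y^2) includes (∂/∂z)(x*z + 2*y^2) dz = (x) dz, which multiplied by dx ∧ dy gives (x) dx ∧ dy ∧ dz
Collecting like 3-forms: d(omega) = (x) dx ∧ dy ∧ dz.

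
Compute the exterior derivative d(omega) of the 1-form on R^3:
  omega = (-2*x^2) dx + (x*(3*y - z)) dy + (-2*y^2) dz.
d(omega) = (3*y - z) dx ∧ dy + (x - 4*y) dy ∧ dz

For a 1-form omega = sum_i f_i dx_i, the exterior derivative is
  d(omega) = sum_{i < j} (∂f_j/∂x_i - ∂f_i/∂x_j) dx_i ∧ dx_j.
  coefficient of dx ∧ dy: ∂f_2/∂x - ∂f_1/∂y = ∂(x*(3*y - z))/∂x - ∂(-2*x^2)/∂y = 3*y - z
  coefficient of dy ∧ dz: ∂f_3/∂y - ∂f_2/∂z = ∂(-2*y^2)/∂y - ∂(x*(3*y - z))/∂z = x - 4*y
Assembling: d(omega) = (3*y - z) dx ∧ dy + (x - 4*y) dy ∧ dz.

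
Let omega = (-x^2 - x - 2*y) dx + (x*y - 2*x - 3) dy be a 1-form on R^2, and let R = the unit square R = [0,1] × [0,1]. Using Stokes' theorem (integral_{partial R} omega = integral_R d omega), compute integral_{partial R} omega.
integral_(partial R) omega = 1/2

Stokes: integral_partial_R omega = integral_R d omega with d omega = (∂Q/∂x - ∂P/∂y) dx ∧ dy.
  ∂Q/∂x = y - 2
  ∂P/∂y = -2
  integrand = ∂Q/∂x - ∂P/∂y = y.
Integrating over R: integral_0^1 integral_0^1 (y) dx dy = 1/2.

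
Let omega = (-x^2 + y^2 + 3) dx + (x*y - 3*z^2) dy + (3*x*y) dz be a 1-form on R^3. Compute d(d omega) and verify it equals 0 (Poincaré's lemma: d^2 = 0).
d(d omega) = 0

Step 1: d omega = sum_{i<j} (∂f_j/∂x_i - ∂f_i/∂x_j) dx_i ∧ dx_j:
  coeff of dx ∧ dy: -y
  coeff of dx ∧ dz: 3*y
  coeff of dy ∧ dz: 3*x + 6*z
Step 2: Apply d again to each 2-form coefficient. The only possible 3-form in R^3 is dx ∧ dy ∧ dz, with coefficient
  ∂(coeff of dy∧dz)/∂x - ∂(coeff of dx∧dz)/∂y + ∂(coeff of dx∧dy)/∂z
  = ∂/∂x (3*x + 6*z) - ∂/∂y (3*y) + ∂/∂z (-y).
Each of these terms simplifies to sums of mixed partials that cancel in pairs. The result is 0 (by equality of mixed partials for smooth functions — Schwarz / Clairaut).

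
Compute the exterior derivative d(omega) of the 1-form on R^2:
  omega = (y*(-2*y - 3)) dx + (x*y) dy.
d(omega) = (5*y + 3) dx ∧ dy

For a 1-form omega = sum_i f_i dx_i, the exterior derivative is
  d(omega) = sum_{i < j} (∂f_j/∂x_i - ∂f_i/∂x_j) dx_i ∧ dx_j.
  coefficient of dx ∧ dy: ∂f_2/∂x - ∂f_1/∂y = ∂(x*y)/∂x - ∂(y*(-2*y - 3))/∂y = 5*y + 3
Assembling: d(omega) = (5*y + 3) dx ∧ dy.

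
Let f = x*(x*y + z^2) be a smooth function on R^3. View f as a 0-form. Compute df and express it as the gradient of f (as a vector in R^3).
df = (2*x*y + z^2) dx + (x^2) dy + (2*x*z) dz; grad f = (2*x*y + z^2, x^2, 2*x*z)

For a 0-form f, d f = (∂f/∂x) dx + (∂f/∂y) dy + (∂f/∂z) dz. The components of the vector representation are exactly the entries of grad f in Cartesian coordinates:
  ∂f/∂x = 2*x*y + z^2
  ∂f/∂y = x^2
  ∂f/∂z = 2*x*z.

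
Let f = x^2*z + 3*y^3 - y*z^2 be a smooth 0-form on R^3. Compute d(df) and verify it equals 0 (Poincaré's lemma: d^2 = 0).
d(df) = 0

Step 1: df = sum_i (∂f/∂x_i) dx_i = (2*x*z) dx + (9*y^2 - z^2) dy + (x^2 - 2*y*z) dz.
Step 2: Apply d again. Using the 1-form formula, the coefficient of dx ∧ dy in d(df) is ∂^2 f/∂x ∂y - ∂^2 f/∂y ∂x = (0) - (0) = 0 (equality of mixed partials for smooth f).
Similarly for dx ∧ dz and dy ∧ dz — all coefficients vanish. So d(df) = 0.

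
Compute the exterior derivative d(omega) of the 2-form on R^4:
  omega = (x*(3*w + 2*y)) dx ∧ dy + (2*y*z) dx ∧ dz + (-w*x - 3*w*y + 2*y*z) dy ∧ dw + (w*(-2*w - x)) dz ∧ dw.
d(omega) = (-w + 3*x) dx ∧ dy ∧ dw + (-2*z) dx ∧ dy ∧ dz + (-2*y) dy ∧ dz ∧ dw + (-w) dx ∧ dz ∧ dw

For a 2-form omega = sum_{i<j} g_{ij} dx_i ∧ dx_j, the exterior derivative is
  d(omega) = sum_{i<j} d(g_{ij}) ∧ dx_i ∧ dx_j = sum_{i<j, k} (∂g_{ij}/∂x_k) dx_k ∧ dx_i ∧ dx_j.
Expand each term, using dx_k ∧ dx_i ∧ dx_j = sgn(permutation) dx_{(a)} ∧ dx_{(b)} ∧ dx_{(c)} with (a < b < c) sorted:
  d(x*(3*w + 2*y)) includes (∂/∂w)(x*(3*w + 2*y)) dw = (3*x) dw, which multiplied by dx ∧ dy gives (3*x) dx ∧ dy ∧ dw
  d(2*y*z) includes (∂/∂y)(2*y*z) dy = (2*z) dy, which multiplied by dx ∧ dz gives (-2*z) dx ∧ dy ∧ dz
  d(-w*x - 3*w*y + 2*y*z) includes (∂/∂x)(-w*x - 3*w*y + 2*y*z) dx = (-w) dx, which multiplied by dy ∧ dw gives (-w) dx ∧ dy ∧ dw
  d(-w*x - 3*w*y + 2*y*z) includes (∂/∂z)(-w*x - 3*w*y + 2*y*z) dz = (2*y) dz, which multiplied by dy ∧ dw gives (-2*y) dy ∧ dz ∧ dw
  d(w*(-2*w - x)) includes (∂/∂x)(w*(-2*w - x)) dx = (-w) dx, which multiplied by dz ∧ dw gives (-w) dx ∧ dz ∧ dw
Collecting like 3-forms: d(omega) = (-w + 3*x) dx ∧ dy ∧ dw + (-2*z) dx ∧ dy ∧ dz + (-2*y) dy ∧ dz ∧ dw + (-w) dx ∧ dz ∧ dw.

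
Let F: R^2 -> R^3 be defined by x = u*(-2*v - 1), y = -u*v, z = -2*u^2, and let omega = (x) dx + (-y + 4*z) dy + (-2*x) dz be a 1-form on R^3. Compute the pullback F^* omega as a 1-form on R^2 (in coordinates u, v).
F^* omega = (u*(-8*u*v - 8*u + 3*v^2 + 4*v + 1)) du + (u^2*(8*u + 3*v + 2)) dv

Using F^*(f dg) = (f ∘ F) d(g ∘ F), substitute each coordinate x_i by F_i(u, v) in f_i, and replace dx_i by d F_i = (∂F_i/∂u) du + (∂F_i/∂v) dv.
  For the x component: f_1(F) = u*(-2*v - 1); d F_1 = (-2*v - 1) du + (-2*u) dv
  For the y component: f_2(F) = u*(-8*u + v); d F_2 = (-v) du + (-u) dv
  For the z component: f_3(F) = 2*u*(2*v + 1); d F_3 = (-4*u) du + (0) dv
Combining and collecting du, dv coefficients:
  coeff of du: u*(-8*u*v - 8*u + 3*v^2 + 4*v + 1)
  coeff of dv: u^2*(8*u + 3*v + 2)
F^* omega = (u*(-8*u*v - 8*u + 3*v^2 + 4*v + 1)) du + (u^2*(8*u + 3*v + 2)) dv.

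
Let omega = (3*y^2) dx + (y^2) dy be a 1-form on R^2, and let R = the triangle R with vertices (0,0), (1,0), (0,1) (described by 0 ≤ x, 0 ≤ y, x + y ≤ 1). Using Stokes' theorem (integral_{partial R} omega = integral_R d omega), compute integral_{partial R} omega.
integral_(partial R) omega = -1

Stokes: integral_partial_R omega = integral_R d omega with d omega = (∂Q/∂x - ∂P/∂y) dx ∧ dy.
  ∂Q/∂x = 0
  ∂P/∂y = 6*y
  integrand = ∂Q/∂x - ∂P/∂y = -6*y.
Integrating over R: integral_0^1 integral_0^{1-x} (-6*y) dy dx = -1.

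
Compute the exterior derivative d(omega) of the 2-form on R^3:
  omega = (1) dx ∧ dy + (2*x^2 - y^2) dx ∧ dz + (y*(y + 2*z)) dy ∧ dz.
d(omega) = (2*y) dx ∧ dy ∧ dz

For a 2-form omega = sum_{i<j} g_{ij} dx_i ∧ dx_j, the exterior derivative is
  d(omega) = sum_{i<j} d(g_{ij}) ∧ dx_i ∧ dx_j = sum_{i<j, k} (∂g_{ij}/∂x_k) dx_k ∧ dx_i ∧ dx_j.
Expand each term, using dx_k ∧ dx_i ∧ dx_j = sgn(permutation) dx_{(a)} ∧ dx_{(b)} ∧ dx_{(c)} with (a < b < c) sorted:
  d(2*x^2 - y^2) includes (∂/∂y)(2*x^2 - y^2) dy = (-2*y) dy, which multiplied by dx ∧ dz gives (2*y) dx ∧ dy ∧ dz
Collecting like 3-forms: d(omega) = (2*y) dx ∧ dy ∧ dz.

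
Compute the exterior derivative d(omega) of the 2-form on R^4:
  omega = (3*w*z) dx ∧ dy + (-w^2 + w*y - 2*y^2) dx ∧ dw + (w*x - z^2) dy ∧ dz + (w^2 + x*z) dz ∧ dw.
d(omega) = (4*w) dx ∧ dy ∧ dz + (-w + 4*y + 3*z) dx ∧ dy ∧ dw + (x) dy ∧ dz ∧ dw + (z) dx ∧ dz ∧ dw

For a 2-form omega = sum_{i<j} g_{ij} dx_i ∧ dx_j, the exterior derivative is
  d(omega) = sum_{i<j} d(g_{ij}) ∧ dx_i ∧ dx_j = sum_{i<j, k} (∂g_{ij}/∂x_k) dx_k ∧ dx_i ∧ dx_j.
Expand each term, using dx_k ∧ dx_i ∧ dx_j = sgn(permutation) dx_{(a)} ∧ dx_{(b)} ∧ dx_{(c)} with (a < b < c) sorted:
  d(3*w*z) includes (∂/∂z)(3*w*z) dz = (3*w) dz, which multiplied by dx ∧ dy gives (3*w) dx ∧ dy ∧ dz
  d(3*w*z) includes (∂/∂w)(3*w*z) dw = (3*z) dw, which multiplied by dx ∧ dy gives (3*z) dx ∧ dy ∧ dw
  d(-w^2 + w*y - 2*y^2) includes (∂/∂y)(-w^2 + w*y - 2*y^2) dy = (w - 4*y) dy, which multiplied by dx ∧ dw gives (-w + 4*y) dx ∧ dy ∧ dw
  d(w*x - z^2) includes (∂/∂x)(w*x - z^2) dx = (w) dx, which multiplied by dy ∧ dz gives (w) dx ∧ dy ∧ dz
  d(w*x - z^2) includes (∂/∂w)(w*x - z^2) dw = (x) dw, which multiplied by dy ∧ dz gives (x) dy ∧ dz ∧ dw
  d(w^2 + x*z) includes (∂/∂x)(w^2 + x*z) dx = (z) dx, which multiplied by dz ∧ dw gives (z) dx ∧ dz ∧ dw
Collecting like 3-forms: d(omega) = (4*w) dx ∧ dy ∧ dz + (-w + 4*y + 3*z) dx ∧ dy ∧ dw + (x) dy ∧ dz ∧ dw + (z) dx ∧ dz ∧ dw.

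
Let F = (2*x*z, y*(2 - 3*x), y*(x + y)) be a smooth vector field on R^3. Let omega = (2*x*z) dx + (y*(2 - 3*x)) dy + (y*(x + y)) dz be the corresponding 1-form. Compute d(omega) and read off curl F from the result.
d(omega) = (x + 2*y) dy ∧ dz + (2*x - y) dz ∧ dx + (-3*y) dx ∧ dy; curl F = (x + 2*y, 2*x - y, -3*y)

d omega = sum_{i<j} (∂f_j/∂x_i - ∂f_i/∂x_j) dx_i ∧ dx_j. Under the identification (dy ∧ dz, dz ∧ dx, dx ∧ dy) ↔ (e_x, e_y, e_z), the coefficients are exactly the components of curl F. Compute:
  ∂R/∂y - ∂Q/∂z = (x + 2*y) - (0) = x + 2*y
  ∂P/∂z - ∂R/∂x = (2*x) - (y) = 2*x - y
  ∂Q/∂x - ∂P/∂y = (-3*y) - (0) = -3*y.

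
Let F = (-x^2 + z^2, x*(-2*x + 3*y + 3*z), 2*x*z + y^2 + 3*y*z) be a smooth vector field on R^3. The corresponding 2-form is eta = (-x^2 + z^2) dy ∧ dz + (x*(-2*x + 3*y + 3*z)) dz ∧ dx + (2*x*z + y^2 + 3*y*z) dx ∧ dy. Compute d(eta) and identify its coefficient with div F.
d(eta) = (3*x + 3*y) dx ∧ dy ∧ dz; div F = 3*x + 3*y

For a 2-form in R^3 of the form above, applying d gives a 3-form with coefficient ∂P/∂x + ∂Q/∂y + ∂R/∂z:
  ∂P/∂x = -2*x
  ∂Q/∂y = 3*x
  ∂R/∂z = 2*x + 3*y
Sum = 3*x + 3*y, which is exactly div F.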